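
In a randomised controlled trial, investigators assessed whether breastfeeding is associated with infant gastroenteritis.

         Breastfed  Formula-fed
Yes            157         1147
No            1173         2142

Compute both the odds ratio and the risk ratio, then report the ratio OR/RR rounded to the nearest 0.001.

0.738

Reading the table with exposure as columns: a = 157 (Breastfed, case), b = 1173 (Breastfed, non-case), c = 1147 (Formula-fed, case), d = 2142.
OR = (157·2142)/(1173·1147) = 336294/1345431 = 0.24995
Risk in exposed = 157/1330 = 0.11805; risk in unexposed = 1147/3289 = 0.34874; RR = 0.33849
OR/RR = 0.24995 / 0.33849 = 0.73843
The outcome is not rare, so the OR lies further from 1 than the RR.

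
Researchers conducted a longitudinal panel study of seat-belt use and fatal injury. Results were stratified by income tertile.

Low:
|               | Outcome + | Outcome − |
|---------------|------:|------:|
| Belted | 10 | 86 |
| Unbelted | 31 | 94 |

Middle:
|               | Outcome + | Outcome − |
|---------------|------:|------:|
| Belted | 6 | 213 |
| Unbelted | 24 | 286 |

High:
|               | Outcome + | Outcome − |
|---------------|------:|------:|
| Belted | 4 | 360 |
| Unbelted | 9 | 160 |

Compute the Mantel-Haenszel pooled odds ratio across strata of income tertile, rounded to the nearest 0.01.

OR_MH = Σ(aᵢdᵢ/nᵢ) / Σ(bᵢcᵢ/nᵢ), where nᵢ is the stratum total.
Stratum 1 (Low): n = 221; a·d/n = 10·94/221 = 4.2534; b·c/n = 86·31/221 = 12.0633
Stratum 2 (Middle): n = 529; a·d/n = 6·286/529 = 3.2439; b·c/n = 213·24/529 = 9.6635
Stratum 3 (High): n = 533; a·d/n = 4·160/533 = 1.2008; b·c/n = 360·9/533 = 6.0788
OR_MH = (4.2534 + 3.2439 + 1.2008) / (12.0633 + 9.6635 + 6.0788) = 8.6980 / 27.8057 = 0.31281

0.31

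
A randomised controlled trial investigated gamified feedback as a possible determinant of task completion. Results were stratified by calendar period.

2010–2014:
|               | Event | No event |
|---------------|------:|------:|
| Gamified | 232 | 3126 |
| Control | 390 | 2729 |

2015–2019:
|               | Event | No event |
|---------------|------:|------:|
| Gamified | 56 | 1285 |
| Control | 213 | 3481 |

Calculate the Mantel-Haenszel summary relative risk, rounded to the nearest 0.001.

0.590

RR_MH = Σ(aᵢ·n₀ᵢ/nᵢ) / Σ(cᵢ·n₁ᵢ/nᵢ), with n₁ᵢ = aᵢ+bᵢ (exposed), n₀ᵢ = cᵢ+dᵢ (unexposed), nᵢ = n₁ᵢ+n₀ᵢ.
Stratum 1 (2010–2014): n₁ = 3358, n₀ = 3119, n = 6477; a·n₀/n = 232·3119/6477 = 111.7196; c·n₁/n = 390·3358/6477 = 202.1955
Stratum 2 (2015–2019): n₁ = 1341, n₀ = 3694, n = 5035; a·n₀/n = 56·3694/5035 = 41.0852; c·n₁/n = 213·1341/5035 = 56.7295
RR_MH = (111.7196 + 41.0852) / (202.1955 + 56.7295) = 152.8048 / 258.9250 = 0.59015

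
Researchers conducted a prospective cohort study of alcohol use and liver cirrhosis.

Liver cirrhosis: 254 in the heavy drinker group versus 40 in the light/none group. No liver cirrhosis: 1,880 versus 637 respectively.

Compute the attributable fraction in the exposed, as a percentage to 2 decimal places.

50.36

From the description: a = 254, b = 1880, c = 40, d = 637.
Risk in exposed = 254/2134 = 0.11903; risk in unexposed = 40/677 = 0.05908.
RR = 0.11903/0.05908 = 2.01450
AR% = (RR − 1)/RR × 100 = (2.01450 − 1)/2.01450 × 100 = 50.3600%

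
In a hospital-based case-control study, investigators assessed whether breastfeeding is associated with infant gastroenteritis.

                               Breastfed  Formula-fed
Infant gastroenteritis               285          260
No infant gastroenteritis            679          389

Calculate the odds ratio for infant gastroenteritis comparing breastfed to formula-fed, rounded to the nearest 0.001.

Reading the table with exposure as columns: a = 285 (Breastfed, case), b = 679 (Breastfed, non-case), c = 260 (Formula-fed, case), d = 389.
OR = (a·d)/(b·c) = (285 × 389) / (679 × 260) = 110865 / 176540 = 0.62799
Exposure is associated with lower odds of infant gastroenteritis (OR = 0.63 < 1).

0.628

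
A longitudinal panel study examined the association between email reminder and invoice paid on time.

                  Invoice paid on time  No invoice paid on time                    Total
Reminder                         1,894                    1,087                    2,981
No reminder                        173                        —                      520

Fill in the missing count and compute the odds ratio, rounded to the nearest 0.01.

The missing cell is in the unexposed row: 520 − 173 = 347.
So a = 1894, b = 1087, c = 173, d = 347.
OR = (a·d)/(b·c) = (1894 × 347) / (1087 × 173) = 657218 / 188051 = 3.49489

3.49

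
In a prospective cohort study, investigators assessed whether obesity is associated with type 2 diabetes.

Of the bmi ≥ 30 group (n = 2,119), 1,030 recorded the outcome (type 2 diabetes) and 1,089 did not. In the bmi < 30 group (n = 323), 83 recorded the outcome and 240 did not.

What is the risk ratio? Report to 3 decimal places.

From the description: a = 1030, b = 1089, c = 83, d = 240.
Risk in exposed = 1030/2119 = 0.48608; risk in unexposed = 83/323 = 0.25697.
RR = 0.48608 / 0.25697 = 1.89161
The risk among the exposed is 1.89 times that among the unexposed.

1.892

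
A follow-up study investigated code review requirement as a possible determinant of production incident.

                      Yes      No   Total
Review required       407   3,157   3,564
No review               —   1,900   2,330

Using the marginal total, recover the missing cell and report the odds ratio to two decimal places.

0.57

The missing cell is in the unexposed row: 2330 − 1900 = 430.
So a = 407, b = 3157, c = 430, d = 1900.
OR = (a·d)/(b·c) = (407 × 1900) / (3157 × 430) = 773300 / 1357510 = 0.56965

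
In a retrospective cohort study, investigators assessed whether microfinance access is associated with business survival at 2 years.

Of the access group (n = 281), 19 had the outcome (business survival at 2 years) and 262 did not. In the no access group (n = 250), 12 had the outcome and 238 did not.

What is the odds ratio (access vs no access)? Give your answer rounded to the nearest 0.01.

1.44

From the description: a = 19, b = 262, c = 12, d = 238.
OR = (a·d)/(b·c) = (19 × 238) / (262 × 12) = 4522 / 3144 = 1.43830
The odds of business survival at 2 years are about 1.44 times as high in the access group.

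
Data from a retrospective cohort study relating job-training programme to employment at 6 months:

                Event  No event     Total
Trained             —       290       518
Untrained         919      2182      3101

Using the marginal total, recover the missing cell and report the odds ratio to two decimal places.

The missing cell is in the exposed row: 518 − 290 = 228.
So a = 228, b = 290, c = 919, d = 2182.
OR = (a·d)/(b·c) = (228 × 2182) / (290 × 919) = 497496 / 266510 = 1.86671

1.87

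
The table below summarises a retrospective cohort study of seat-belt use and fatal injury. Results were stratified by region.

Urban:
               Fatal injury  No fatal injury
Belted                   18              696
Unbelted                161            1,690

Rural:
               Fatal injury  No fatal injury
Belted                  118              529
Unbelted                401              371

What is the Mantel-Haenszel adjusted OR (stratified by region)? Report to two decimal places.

0.22

OR_MH = Σ(aᵢdᵢ/nᵢ) / Σ(bᵢcᵢ/nᵢ), where nᵢ is the stratum total.
Stratum 1 (Urban): n = 2565; a·d/n = 18·1690/2565 = 11.8596; b·c/n = 696·161/2565 = 43.6865
Stratum 2 (Rural): n = 1419; a·d/n = 118·371/1419 = 30.8513; b·c/n = 529·401/1419 = 149.4919
OR_MH = (11.8596 + 30.8513) / (43.6865 + 149.4919) = 42.7110 / 193.1784 = 0.22110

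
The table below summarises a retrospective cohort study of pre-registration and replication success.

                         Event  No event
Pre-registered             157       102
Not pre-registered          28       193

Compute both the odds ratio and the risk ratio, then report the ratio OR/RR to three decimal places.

Cells: a = 157, b = 102, c = 28, d = 193.
OR = (157·193)/(102·28) = 30301/2856 = 10.60959
Risk in exposed = 157/259 = 0.60618; risk in unexposed = 28/221 = 0.12670; RR = 4.78447
OR/RR = 10.60959 / 4.78447 = 2.21751
The outcome is not rare, so the OR lies further from 1 than the RR.

2.218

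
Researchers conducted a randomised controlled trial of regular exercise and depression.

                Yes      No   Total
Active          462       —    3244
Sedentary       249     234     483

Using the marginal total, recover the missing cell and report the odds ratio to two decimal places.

The missing cell is in the exposed row: 3244 − 462 = 2782.
So a = 462, b = 2782, c = 249, d = 234.
OR = (a·d)/(b·c) = (462 × 234) / (2782 × 249) = 108108 / 692718 = 0.15606

0.16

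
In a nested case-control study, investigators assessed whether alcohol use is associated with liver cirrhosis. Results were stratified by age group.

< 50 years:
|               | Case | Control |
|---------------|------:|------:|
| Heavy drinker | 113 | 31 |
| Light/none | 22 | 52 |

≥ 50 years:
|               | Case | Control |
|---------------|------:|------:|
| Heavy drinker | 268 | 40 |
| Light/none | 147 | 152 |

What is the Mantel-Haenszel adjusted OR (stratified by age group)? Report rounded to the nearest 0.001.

OR_MH = Σ(aᵢdᵢ/nᵢ) / Σ(bᵢcᵢ/nᵢ), where nᵢ is the stratum total.
Stratum 1 (< 50 years): n = 218; a·d/n = 113·52/218 = 26.9541; b·c/n = 31·22/218 = 3.1284
Stratum 2 (≥ 50 years): n = 607; a·d/n = 268·152/607 = 67.1104; b·c/n = 40·147/607 = 9.6870
OR_MH = (26.9541 + 67.1104) / (3.1284 + 9.6870) = 94.0645 / 12.8154 = 7.33994

7.340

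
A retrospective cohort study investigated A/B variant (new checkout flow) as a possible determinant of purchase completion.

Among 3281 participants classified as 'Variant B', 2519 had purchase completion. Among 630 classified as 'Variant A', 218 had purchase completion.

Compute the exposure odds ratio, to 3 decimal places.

From the description: a = 2519, b = 762, c = 218, d = 412.
OR = (a·d)/(b·c) = (2519 × 412) / (762 × 218) = 1037828 / 166116 = 6.24761
The odds of purchase completion are about 6.25 times as high in the variant b group.

6.248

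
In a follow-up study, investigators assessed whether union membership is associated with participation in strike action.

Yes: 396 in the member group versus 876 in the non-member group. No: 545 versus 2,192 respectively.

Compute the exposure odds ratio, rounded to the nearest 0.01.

From the description: a = 396, b = 545, c = 876, d = 2192.
OR = (a·d)/(b·c) = (396 × 2192) / (545 × 876) = 868032 / 477420 = 1.81817
The odds of participation in strike action are about 1.82 times as high in the member group.

1.82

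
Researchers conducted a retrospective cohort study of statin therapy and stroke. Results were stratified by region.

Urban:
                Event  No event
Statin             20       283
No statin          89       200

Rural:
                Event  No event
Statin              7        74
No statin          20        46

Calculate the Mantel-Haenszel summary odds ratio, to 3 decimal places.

OR_MH = Σ(aᵢdᵢ/nᵢ) / Σ(bᵢcᵢ/nᵢ), where nᵢ is the stratum total.
Stratum 1 (Urban): n = 592; a·d/n = 20·200/592 = 6.7568; b·c/n = 283·89/592 = 42.5456
Stratum 2 (Rural): n = 147; a·d/n = 7·46/147 = 2.1905; b·c/n = 74·20/147 = 10.0680
OR_MH = (6.7568 + 2.1905) / (42.5456 + 10.0680) = 8.9472 / 52.6136 = 0.17006

0.170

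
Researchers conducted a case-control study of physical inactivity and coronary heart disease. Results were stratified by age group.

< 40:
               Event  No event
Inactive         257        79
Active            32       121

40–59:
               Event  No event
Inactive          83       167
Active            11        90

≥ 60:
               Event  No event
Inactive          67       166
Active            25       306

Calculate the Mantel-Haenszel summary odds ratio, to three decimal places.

6.825

OR_MH = Σ(aᵢdᵢ/nᵢ) / Σ(bᵢcᵢ/nᵢ), where nᵢ is the stratum total.
Stratum 1 (< 40): n = 489; a·d/n = 257·121/489 = 63.5930; b·c/n = 79·32/489 = 5.1697
Stratum 2 (40–59): n = 351; a·d/n = 83·90/351 = 21.2821; b·c/n = 167·11/351 = 5.2336
Stratum 3 (≥ 60): n = 564; a·d/n = 67·306/564 = 36.3511; b·c/n = 166·25/564 = 7.3582
OR_MH = (63.5930 + 21.2821 + 36.3511) / (5.1697 + 5.2336 + 7.3582) = 121.2262 / 17.7615 = 6.82522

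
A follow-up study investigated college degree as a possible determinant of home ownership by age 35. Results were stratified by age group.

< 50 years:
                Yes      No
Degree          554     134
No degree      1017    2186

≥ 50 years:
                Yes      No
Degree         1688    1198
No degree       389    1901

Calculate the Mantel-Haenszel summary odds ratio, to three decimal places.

7.446

OR_MH = Σ(aᵢdᵢ/nᵢ) / Σ(bᵢcᵢ/nᵢ), where nᵢ is the stratum total.
Stratum 1 (< 50 years): n = 3891; a·d/n = 554·2186/3891 = 311.2424; b·c/n = 134·1017/3891 = 35.0239
Stratum 2 (≥ 50 years): n = 5176; a·d/n = 1688·1901/5176 = 619.9552; b·c/n = 1198·389/5176 = 90.0352
OR_MH = (311.2424 + 619.9552) / (35.0239 + 90.0352) = 931.1975 / 125.0591 = 7.44606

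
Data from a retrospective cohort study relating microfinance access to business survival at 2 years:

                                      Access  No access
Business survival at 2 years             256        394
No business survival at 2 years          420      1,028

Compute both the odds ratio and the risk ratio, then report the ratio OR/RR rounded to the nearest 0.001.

Reading the table with exposure as columns: a = 256 (Access, case), b = 420 (Access, non-case), c = 394 (No access, case), d = 1028.
OR = (256·1028)/(420·394) = 263168/165480 = 1.59033
Risk in exposed = 256/676 = 0.37870; risk in unexposed = 394/1422 = 0.27707; RR = 1.36677
OR/RR = 1.59033 / 1.36677 = 1.16357
The outcome is not rare, so the OR lies further from 1 than the RR.

1.164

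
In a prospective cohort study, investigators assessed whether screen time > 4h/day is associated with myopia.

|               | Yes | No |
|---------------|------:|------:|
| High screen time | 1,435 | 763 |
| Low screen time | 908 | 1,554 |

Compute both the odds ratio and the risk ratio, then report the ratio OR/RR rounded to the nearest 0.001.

Cells: a = 1435, b = 763, c = 908, d = 1554.
OR = (1435·1554)/(763·908) = 2229990/692804 = 3.21879
Risk in exposed = 1435/2198 = 0.65287; risk in unexposed = 908/2462 = 0.36881; RR = 1.77022
OR/RR = 3.21879 / 1.77022 = 1.81830
The outcome is not rare, so the OR lies further from 1 than the RR.

1.818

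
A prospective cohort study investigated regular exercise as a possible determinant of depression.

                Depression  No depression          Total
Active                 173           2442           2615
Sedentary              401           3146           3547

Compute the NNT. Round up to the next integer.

Risk in treated group = 173/2615 = 0.06616; risk in control = 401/3547 = 0.11305.
Absolute risk reduction = 0.11305 − 0.06616 = 0.04690
NNT = 1 / ARR = 1 / 0.04690 = 21.324 → round up → 22

22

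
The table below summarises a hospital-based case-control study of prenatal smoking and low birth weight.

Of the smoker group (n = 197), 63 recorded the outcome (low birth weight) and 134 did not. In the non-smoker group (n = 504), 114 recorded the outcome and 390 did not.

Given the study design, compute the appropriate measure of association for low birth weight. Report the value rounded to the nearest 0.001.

From the description: a = 63, b = 134, c = 114, d = 390.
This is a hospital-based case-control study: participants were sampled on outcome status, so risks in the source population cannot be estimated directly — relative risk is not valid here. The odds ratio is the appropriate measure.
OR = (a·d)/(b·c) = (63 × 390) / (134 × 114) = 24570 / 15276 = 1.60841

1.608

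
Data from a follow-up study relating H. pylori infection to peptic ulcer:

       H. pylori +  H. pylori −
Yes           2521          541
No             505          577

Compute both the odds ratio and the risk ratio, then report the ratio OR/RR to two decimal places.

3.09

Reading the table with exposure as columns: a = 2521 (H. pylori +, case), b = 505 (H. pylori +, non-case), c = 541 (H. pylori −, case), d = 577.
OR = (2521·577)/(505·541) = 1454617/273205 = 5.32427
Risk in exposed = 2521/3026 = 0.83311; risk in unexposed = 541/1118 = 0.48390; RR = 1.72166
OR/RR = 5.32427 / 1.72166 = 3.09251
The outcome is not rare, so the OR lies further from 1 than the RR.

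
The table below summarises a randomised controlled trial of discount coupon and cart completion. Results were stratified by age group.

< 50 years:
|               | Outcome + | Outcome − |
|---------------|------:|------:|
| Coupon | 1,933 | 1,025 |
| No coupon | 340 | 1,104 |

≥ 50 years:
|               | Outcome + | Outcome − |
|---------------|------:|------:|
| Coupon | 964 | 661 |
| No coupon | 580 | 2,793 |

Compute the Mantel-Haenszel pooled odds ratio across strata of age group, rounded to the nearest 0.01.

6.57

OR_MH = Σ(aᵢdᵢ/nᵢ) / Σ(bᵢcᵢ/nᵢ), where nᵢ is the stratum total.
Stratum 1 (< 50 years): n = 4402; a·d/n = 1933·1104/4402 = 484.7869; b·c/n = 1025·340/4402 = 79.1686
Stratum 2 (≥ 50 years): n = 4998; a·d/n = 964·2793/4998 = 538.7059; b·c/n = 661·580/4998 = 76.7067
OR_MH = (484.7869 + 538.7059) / (79.1686 + 76.7067) = 1023.4928 / 155.8752 = 6.56610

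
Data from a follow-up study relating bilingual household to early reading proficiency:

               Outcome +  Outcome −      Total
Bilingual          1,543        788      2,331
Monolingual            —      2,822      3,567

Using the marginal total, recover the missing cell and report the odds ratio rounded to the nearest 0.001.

The missing cell is in the unexposed row: 3567 − 2822 = 745.
So a = 1543, b = 788, c = 745, d = 2822.
OR = (a·d)/(b·c) = (1543 × 2822) / (788 × 745) = 4354346 / 587060 = 7.41721

7.417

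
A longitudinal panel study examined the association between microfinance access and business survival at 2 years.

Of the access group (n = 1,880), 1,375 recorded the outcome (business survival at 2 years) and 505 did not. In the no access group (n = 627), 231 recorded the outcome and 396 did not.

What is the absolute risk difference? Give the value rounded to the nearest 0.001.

From the description: a = 1375, b = 505, c = 231, d = 396.
Risk in exposed = 1375/1880 = 0.731383; risk in unexposed = 231/627 = 0.368421.
Risk difference = 0.731383 − 0.368421 = 0.362962

0.363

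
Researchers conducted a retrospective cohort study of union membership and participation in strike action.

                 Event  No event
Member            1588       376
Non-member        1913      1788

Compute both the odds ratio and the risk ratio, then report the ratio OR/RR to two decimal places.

2.52

Cells: a = 1588, b = 376, c = 1913, d = 1788.
OR = (1588·1788)/(376·1913) = 2839344/719288 = 3.94744
Risk in exposed = 1588/1964 = 0.80855; risk in unexposed = 1913/3701 = 0.51689; RR = 1.56428
OR/RR = 3.94744 / 1.56428 = 2.52349
The outcome is not rare, so the OR lies further from 1 than the RR.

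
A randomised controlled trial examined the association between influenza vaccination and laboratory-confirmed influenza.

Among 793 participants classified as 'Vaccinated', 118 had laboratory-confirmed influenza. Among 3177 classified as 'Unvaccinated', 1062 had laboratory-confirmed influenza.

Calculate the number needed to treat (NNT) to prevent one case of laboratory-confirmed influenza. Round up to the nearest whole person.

6

Risk in treated group = 118/793 = 0.14880; risk in control = 1062/3177 = 0.33428.
Absolute risk reduction = 0.33428 − 0.14880 = 0.18548
NNT = 1 / ARR = 1 / 0.18548 = 5.392 → round up → 6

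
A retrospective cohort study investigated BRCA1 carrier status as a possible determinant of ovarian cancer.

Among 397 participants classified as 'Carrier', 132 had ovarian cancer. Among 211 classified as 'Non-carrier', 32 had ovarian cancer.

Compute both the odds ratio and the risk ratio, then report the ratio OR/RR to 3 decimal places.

From the description: a = 132, b = 265, c = 32, d = 179.
OR = (132·179)/(265·32) = 23628/8480 = 2.78632
Risk in exposed = 132/397 = 0.33249; risk in unexposed = 32/211 = 0.15166; RR = 2.19238
OR/RR = 2.78632 / 2.19238 = 1.27091
The outcome is not rare, so the OR lies further from 1 than the RR.

1.271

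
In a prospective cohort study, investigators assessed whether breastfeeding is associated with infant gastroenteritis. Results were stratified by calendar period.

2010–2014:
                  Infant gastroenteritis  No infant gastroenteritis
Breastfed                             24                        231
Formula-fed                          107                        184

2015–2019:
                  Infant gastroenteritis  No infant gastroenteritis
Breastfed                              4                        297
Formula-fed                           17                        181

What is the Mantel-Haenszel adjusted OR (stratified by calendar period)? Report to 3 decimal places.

OR_MH = Σ(aᵢdᵢ/nᵢ) / Σ(bᵢcᵢ/nᵢ), where nᵢ is the stratum total.
Stratum 1 (2010–2014): n = 546; a·d/n = 24·184/546 = 8.0879; b·c/n = 231·107/546 = 45.2692
Stratum 2 (2015–2019): n = 499; a·d/n = 4·181/499 = 1.4509; b·c/n = 297·17/499 = 10.1182
OR_MH = (8.0879 + 1.4509) / (45.2692 + 10.1182) = 9.5388 / 55.3875 = 0.17222

0.172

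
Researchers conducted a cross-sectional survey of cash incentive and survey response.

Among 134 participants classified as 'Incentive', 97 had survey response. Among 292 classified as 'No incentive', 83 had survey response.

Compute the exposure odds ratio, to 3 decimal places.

6.601

From the description: a = 97, b = 37, c = 83, d = 209.
OR = (a·d)/(b·c) = (97 × 209) / (37 × 83) = 20273 / 3071 = 6.60143
The odds of survey response are about 6.60 times as high in the incentive group.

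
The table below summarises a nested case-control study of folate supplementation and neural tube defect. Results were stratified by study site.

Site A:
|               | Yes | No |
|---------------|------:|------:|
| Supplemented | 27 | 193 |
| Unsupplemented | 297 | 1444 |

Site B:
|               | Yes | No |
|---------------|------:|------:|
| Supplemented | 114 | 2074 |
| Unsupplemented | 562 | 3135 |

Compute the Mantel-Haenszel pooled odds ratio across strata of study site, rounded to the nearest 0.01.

0.35

OR_MH = Σ(aᵢdᵢ/nᵢ) / Σ(bᵢcᵢ/nᵢ), where nᵢ is the stratum total.
Stratum 1 (Site A): n = 1961; a·d/n = 27·1444/1961 = 19.8817; b·c/n = 193·297/1961 = 29.2305
Stratum 2 (Site B): n = 5885; a·d/n = 114·3135/5885 = 60.7290; b·c/n = 2074·562/5885 = 198.0608
OR_MH = (19.8817 + 60.7290) / (29.2305 + 198.0608) = 80.6107 / 227.2913 = 0.35466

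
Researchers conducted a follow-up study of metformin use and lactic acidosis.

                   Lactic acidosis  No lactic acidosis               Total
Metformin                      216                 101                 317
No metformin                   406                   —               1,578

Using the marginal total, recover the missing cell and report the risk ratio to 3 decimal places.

The missing cell is in the unexposed row: 1578 − 406 = 1172.
So a = 216, b = 101, c = 406, d = 1172.
RR = [a/(a+b)] / [c/(c+d)] = (216/317) / (406/1578) = 0.68139/0.25729 = 2.64835

2.648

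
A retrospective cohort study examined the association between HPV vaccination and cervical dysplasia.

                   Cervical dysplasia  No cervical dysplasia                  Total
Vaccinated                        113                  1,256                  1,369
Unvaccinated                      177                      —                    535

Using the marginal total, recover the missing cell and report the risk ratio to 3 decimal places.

The missing cell is in the unexposed row: 535 − 177 = 358.
So a = 113, b = 1256, c = 177, d = 358.
RR = [a/(a+b)] / [c/(c+d)] = (113/1369) / (177/535) = 0.08254/0.33084 = 0.24949

0.249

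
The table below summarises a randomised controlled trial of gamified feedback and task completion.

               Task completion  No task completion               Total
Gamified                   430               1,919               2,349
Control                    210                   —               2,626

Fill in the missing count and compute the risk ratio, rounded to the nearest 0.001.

2.289

The missing cell is in the unexposed row: 2626 − 210 = 2416.
So a = 430, b = 1919, c = 210, d = 2416.
RR = [a/(a+b)] / [c/(c+d)] = (430/2349) / (210/2626) = 0.18306/0.07997 = 2.28908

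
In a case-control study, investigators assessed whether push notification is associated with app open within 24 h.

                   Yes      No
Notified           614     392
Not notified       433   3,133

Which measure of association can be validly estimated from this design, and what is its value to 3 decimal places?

Cells: a = 614, b = 392, c = 433, d = 3133.
This is a case-control study: participants were sampled on outcome status, so risks in the source population cannot be estimated directly — relative risk is not valid here. The odds ratio is the appropriate measure.
OR = (a·d)/(b·c) = (614 × 3133) / (392 × 433) = 1923662 / 169736 = 11.33326

11.333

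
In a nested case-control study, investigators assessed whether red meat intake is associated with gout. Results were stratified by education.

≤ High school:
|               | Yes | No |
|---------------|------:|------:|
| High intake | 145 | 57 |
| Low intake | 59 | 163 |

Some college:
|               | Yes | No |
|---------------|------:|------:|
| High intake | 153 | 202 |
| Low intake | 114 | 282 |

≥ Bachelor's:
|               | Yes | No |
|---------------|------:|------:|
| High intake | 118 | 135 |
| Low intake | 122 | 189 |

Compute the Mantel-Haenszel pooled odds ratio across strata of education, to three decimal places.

2.253

OR_MH = Σ(aᵢdᵢ/nᵢ) / Σ(bᵢcᵢ/nᵢ), where nᵢ is the stratum total.
Stratum 1 (≤ High school): n = 424; a·d/n = 145·163/424 = 55.7429; b·c/n = 57·59/424 = 7.9316
Stratum 2 (Some college): n = 751; a·d/n = 153·282/751 = 57.4514; b·c/n = 202·114/751 = 30.6631
Stratum 3 (≥ Bachelor's): n = 564; a·d/n = 118·189/564 = 39.5426; b·c/n = 135·122/564 = 29.2021
OR_MH = (55.7429 + 57.4514 + 39.5426) / (7.9316 + 30.6631 + 29.2021) = 152.7369 / 67.7968 = 2.25286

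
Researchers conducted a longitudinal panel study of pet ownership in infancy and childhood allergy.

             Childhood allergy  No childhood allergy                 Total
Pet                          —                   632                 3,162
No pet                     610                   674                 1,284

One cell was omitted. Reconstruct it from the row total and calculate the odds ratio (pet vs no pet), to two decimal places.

4.42

The missing cell is in the exposed row: 3162 − 632 = 2530.
So a = 2530, b = 632, c = 610, d = 674.
OR = (a·d)/(b·c) = (2530 × 674) / (632 × 610) = 1705220 / 385520 = 4.42317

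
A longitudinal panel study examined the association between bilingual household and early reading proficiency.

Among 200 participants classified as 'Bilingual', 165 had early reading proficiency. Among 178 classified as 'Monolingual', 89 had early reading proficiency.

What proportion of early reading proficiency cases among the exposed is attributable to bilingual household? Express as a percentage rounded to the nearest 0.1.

39.4

From the description: a = 165, b = 35, c = 89, d = 89.
Risk in exposed = 165/200 = 0.82500; risk in unexposed = 89/178 = 0.50000.
RR = 0.82500/0.50000 = 1.65000
AR% = (RR − 1)/RR × 100 = (1.65000 − 1)/1.65000 × 100 = 39.3939%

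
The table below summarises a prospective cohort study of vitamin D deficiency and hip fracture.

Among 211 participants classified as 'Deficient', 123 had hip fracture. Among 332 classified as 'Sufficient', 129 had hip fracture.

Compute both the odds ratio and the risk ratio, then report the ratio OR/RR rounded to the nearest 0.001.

From the description: a = 123, b = 88, c = 129, d = 203.
OR = (123·203)/(88·129) = 24969/11352 = 2.19952
Risk in exposed = 123/211 = 0.58294; risk in unexposed = 129/332 = 0.38855; RR = 1.50028
OR/RR = 2.19952 / 1.50028 = 1.46608
The outcome is not rare, so the OR lies further from 1 than the RR.

1.466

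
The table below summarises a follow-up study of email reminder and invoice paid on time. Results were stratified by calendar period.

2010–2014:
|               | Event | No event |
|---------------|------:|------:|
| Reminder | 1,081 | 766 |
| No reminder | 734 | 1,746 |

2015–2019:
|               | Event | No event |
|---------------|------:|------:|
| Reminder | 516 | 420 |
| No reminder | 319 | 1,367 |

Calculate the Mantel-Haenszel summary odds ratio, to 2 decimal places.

OR_MH = Σ(aᵢdᵢ/nᵢ) / Σ(bᵢcᵢ/nᵢ), where nᵢ is the stratum total.
Stratum 1 (2010–2014): n = 4327; a·d/n = 1081·1746/4327 = 436.1974; b·c/n = 766·734/4327 = 129.9385
Stratum 2 (2015–2019): n = 2622; a·d/n = 516·1367/2622 = 269.0206; b·c/n = 420·319/2622 = 51.0984
OR_MH = (436.1974 + 269.0206) / (129.9385 + 51.0984) = 705.2180 / 181.0369 = 3.89544

3.90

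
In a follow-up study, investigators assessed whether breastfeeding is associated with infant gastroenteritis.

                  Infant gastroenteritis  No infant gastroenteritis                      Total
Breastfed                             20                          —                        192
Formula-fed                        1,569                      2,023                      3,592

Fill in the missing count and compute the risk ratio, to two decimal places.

0.24

The missing cell is in the exposed row: 192 − 20 = 172.
So a = 20, b = 172, c = 1569, d = 2023.
RR = [a/(a+b)] / [c/(c+d)] = (20/192) / (1569/3592) = 0.10417/0.43680 = 0.23847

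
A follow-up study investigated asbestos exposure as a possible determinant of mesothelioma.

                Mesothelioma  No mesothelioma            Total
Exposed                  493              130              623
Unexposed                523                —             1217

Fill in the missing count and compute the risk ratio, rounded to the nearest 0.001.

1.841

The missing cell is in the unexposed row: 1217 − 523 = 694.
So a = 493, b = 130, c = 523, d = 694.
RR = [a/(a+b)] / [c/(c+d)] = (493/623) / (523/1217) = 0.79133/0.42975 = 1.84140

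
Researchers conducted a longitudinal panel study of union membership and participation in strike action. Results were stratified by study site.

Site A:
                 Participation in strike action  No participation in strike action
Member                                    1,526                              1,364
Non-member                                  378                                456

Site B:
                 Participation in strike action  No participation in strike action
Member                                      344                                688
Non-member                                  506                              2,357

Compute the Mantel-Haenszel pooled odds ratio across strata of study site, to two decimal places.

1.73

OR_MH = Σ(aᵢdᵢ/nᵢ) / Σ(bᵢcᵢ/nᵢ), where nᵢ is the stratum total.
Stratum 1 (Site A): n = 3724; a·d/n = 1526·456/3724 = 186.8571; b·c/n = 1364·378/3724 = 138.4511
Stratum 2 (Site B): n = 3895; a·d/n = 344·2357/3895 = 208.1664; b·c/n = 688·506/3895 = 89.3782
OR_MH = (186.8571 + 208.1664) / (138.4511 + 89.3782) = 395.0235 / 227.8293 = 1.73386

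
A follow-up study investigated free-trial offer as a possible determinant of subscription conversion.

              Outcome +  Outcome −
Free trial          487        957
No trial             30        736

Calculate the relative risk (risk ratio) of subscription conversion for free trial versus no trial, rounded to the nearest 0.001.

8.611

Cells: a = 487, b = 957, c = 30, d = 736.
Risk in exposed = 487/1444 = 0.33726; risk in unexposed = 30/766 = 0.03916.
RR = 0.33726 / 0.03916 = 8.61131
The risk among the exposed is 8.61 times that among the unexposed.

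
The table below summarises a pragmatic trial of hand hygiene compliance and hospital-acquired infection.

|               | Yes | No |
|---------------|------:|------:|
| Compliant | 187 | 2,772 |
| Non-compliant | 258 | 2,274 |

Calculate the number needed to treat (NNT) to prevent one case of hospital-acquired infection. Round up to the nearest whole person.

Risk in treated group = 187/2959 = 0.06320; risk in control = 258/2532 = 0.10190.
Absolute risk reduction = 0.10190 − 0.06320 = 0.03870
NNT = 1 / ARR = 1 / 0.03870 = 25.841 → round up → 26

26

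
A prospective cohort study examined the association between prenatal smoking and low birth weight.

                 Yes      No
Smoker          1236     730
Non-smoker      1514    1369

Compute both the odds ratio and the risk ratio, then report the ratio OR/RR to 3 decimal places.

Cells: a = 1236, b = 730, c = 1514, d = 1369.
OR = (1236·1369)/(730·1514) = 1692084/1105220 = 1.53099
Risk in exposed = 1236/1966 = 0.62869; risk in unexposed = 1514/2883 = 0.52515; RR = 1.19716
OR/RR = 1.53099 / 1.19716 = 1.27885
The outcome is not rare, so the OR lies further from 1 than the RR.

1.279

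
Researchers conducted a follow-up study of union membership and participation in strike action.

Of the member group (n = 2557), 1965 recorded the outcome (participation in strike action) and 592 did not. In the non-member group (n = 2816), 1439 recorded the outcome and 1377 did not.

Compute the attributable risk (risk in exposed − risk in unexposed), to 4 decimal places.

From the description: a = 1965, b = 592, c = 1439, d = 1377.
Risk in exposed = 1965/2557 = 0.768479; risk in unexposed = 1439/2816 = 0.511009.
Risk difference = 0.768479 − 0.511009 = 0.257470

0.2575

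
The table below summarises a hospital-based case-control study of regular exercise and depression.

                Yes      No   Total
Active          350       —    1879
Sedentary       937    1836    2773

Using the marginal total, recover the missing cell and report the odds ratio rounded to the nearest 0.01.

0.45

The missing cell is in the exposed row: 1879 − 350 = 1529.
So a = 350, b = 1529, c = 937, d = 1836.
OR = (a·d)/(b·c) = (350 × 1836) / (1529 × 937) = 642600 / 1432673 = 0.44853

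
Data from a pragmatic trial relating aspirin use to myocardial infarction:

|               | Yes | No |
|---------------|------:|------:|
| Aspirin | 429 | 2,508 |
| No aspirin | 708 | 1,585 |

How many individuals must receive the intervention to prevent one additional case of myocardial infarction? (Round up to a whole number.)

Risk in treated group = 429/2937 = 0.14607; risk in control = 708/2293 = 0.30877.
Absolute risk reduction = 0.30877 − 0.14607 = 0.16270
NNT = 1 / ARR = 1 / 0.16270 = 6.146 → round up → 7

7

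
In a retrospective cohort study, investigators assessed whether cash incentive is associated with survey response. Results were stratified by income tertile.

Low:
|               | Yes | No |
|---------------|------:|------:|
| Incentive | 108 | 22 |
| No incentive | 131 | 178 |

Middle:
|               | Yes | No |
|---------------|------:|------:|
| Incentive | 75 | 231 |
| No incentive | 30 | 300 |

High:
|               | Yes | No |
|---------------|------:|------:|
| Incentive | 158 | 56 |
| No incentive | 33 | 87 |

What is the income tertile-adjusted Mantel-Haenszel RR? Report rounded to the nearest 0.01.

2.31

RR_MH = Σ(aᵢ·n₀ᵢ/nᵢ) / Σ(cᵢ·n₁ᵢ/nᵢ), with n₁ᵢ = aᵢ+bᵢ (exposed), n₀ᵢ = cᵢ+dᵢ (unexposed), nᵢ = n₁ᵢ+n₀ᵢ.
Stratum 1 (Low): n₁ = 130, n₀ = 309, n = 439; a·n₀/n = 108·309/439 = 76.0182; c·n₁/n = 131·130/439 = 38.7927
Stratum 2 (Middle): n₁ = 306, n₀ = 330, n = 636; a·n₀/n = 75·330/636 = 38.9151; c·n₁/n = 30·306/636 = 14.4340
Stratum 3 (High): n₁ = 214, n₀ = 120, n = 334; a·n₀/n = 158·120/334 = 56.7665; c·n₁/n = 33·214/334 = 21.1437
RR_MH = (76.0182 + 38.9151 + 56.7665) / (38.7927 + 14.4340 + 21.1437) = 171.6998 / 74.3704 = 2.30871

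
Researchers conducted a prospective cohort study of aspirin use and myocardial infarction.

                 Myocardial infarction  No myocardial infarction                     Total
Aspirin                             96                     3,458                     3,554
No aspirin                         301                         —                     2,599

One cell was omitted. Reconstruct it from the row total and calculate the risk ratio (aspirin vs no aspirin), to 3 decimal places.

The missing cell is in the unexposed row: 2599 − 301 = 2298.
So a = 96, b = 3458, c = 301, d = 2298.
RR = [a/(a+b)] / [c/(c+d)] = (96/3554) / (301/2599) = 0.02701/0.11581 = 0.23323

0.233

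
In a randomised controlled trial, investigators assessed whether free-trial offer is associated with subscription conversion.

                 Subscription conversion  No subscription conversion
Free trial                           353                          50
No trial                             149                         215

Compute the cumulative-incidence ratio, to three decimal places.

Cells: a = 353, b = 50, c = 149, d = 215.
Risk in exposed = 353/403 = 0.87593; risk in unexposed = 149/364 = 0.40934.
RR = 0.87593 / 0.40934 = 2.13986
The risk among the exposed is 2.14 times that among the unexposed.

2.140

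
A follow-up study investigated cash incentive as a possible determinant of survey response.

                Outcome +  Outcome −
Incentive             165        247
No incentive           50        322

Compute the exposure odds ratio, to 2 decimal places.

4.30

Cells: a = 165, b = 247, c = 50, d = 322.
OR = (a·d)/(b·c) = (165 × 322) / (247 × 50) = 53130 / 12350 = 4.30202
The odds of survey response are about 4.30 times as high in the incentive group.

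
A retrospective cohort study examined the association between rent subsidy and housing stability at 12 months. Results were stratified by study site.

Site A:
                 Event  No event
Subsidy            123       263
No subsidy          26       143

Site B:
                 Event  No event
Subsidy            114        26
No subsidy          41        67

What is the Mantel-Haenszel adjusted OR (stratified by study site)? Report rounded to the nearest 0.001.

3.760

OR_MH = Σ(aᵢdᵢ/nᵢ) / Σ(bᵢcᵢ/nᵢ), where nᵢ is the stratum total.
Stratum 1 (Site A): n = 555; a·d/n = 123·143/555 = 31.6919; b·c/n = 263·26/555 = 12.3207
Stratum 2 (Site B): n = 248; a·d/n = 114·67/248 = 30.7984; b·c/n = 26·41/248 = 4.2984
OR_MH = (31.6919 + 30.7984) / (12.3207 + 4.2984) = 62.4903 / 16.6191 = 3.76015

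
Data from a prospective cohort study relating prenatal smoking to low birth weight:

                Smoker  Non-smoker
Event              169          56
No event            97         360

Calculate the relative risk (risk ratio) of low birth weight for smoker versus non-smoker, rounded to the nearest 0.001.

Reading the table with exposure as columns: a = 169 (Smoker, case), b = 97 (Smoker, non-case), c = 56 (Non-smoker, case), d = 360.
Risk in exposed = 169/266 = 0.63534; risk in unexposed = 56/416 = 0.13462.
RR = 0.63534 / 0.13462 = 4.71966
The risk among the exposed is 4.72 times that among the unexposed.

4.720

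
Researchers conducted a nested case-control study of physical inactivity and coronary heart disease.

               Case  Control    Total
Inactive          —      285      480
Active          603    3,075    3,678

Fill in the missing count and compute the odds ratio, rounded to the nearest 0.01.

The missing cell is in the exposed row: 480 − 285 = 195.
So a = 195, b = 285, c = 603, d = 3075.
OR = (a·d)/(b·c) = (195 × 3075) / (285 × 603) = 599625 / 171855 = 3.48913

3.49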